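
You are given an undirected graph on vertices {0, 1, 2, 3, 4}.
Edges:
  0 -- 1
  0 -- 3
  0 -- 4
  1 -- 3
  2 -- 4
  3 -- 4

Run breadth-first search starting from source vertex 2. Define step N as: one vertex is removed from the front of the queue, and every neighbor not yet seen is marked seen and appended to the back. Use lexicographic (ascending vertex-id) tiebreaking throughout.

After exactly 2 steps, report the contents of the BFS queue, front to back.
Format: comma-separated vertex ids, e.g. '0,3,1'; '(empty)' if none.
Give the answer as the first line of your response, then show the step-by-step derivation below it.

0,3

step 1: dequeue 2; queue=[4]; order=2
step 2: dequeue 4; queue=[0,3]; order=2,4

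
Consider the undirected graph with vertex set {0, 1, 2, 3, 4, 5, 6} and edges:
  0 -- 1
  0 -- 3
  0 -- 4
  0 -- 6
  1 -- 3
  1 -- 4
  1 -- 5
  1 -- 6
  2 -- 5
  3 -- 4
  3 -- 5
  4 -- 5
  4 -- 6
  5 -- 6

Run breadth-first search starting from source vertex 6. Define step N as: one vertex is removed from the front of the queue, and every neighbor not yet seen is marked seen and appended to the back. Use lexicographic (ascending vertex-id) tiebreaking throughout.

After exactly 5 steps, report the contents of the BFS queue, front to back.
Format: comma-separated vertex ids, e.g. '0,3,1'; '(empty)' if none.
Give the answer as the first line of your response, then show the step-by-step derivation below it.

3,2

step 1: dequeue 6; queue=[0,1,4,5]; order=6
step 2: dequeue 0; queue=[1,4,5,3]; order=6,0
step 3: dequeue 1; queue=[4,5,3]; order=6,0,1
step 4: dequeue 4; queue=[5,3]; order=6,0,1,4
step 5: dequeue 5; queue=[3,2]; order=6,0,1,4,5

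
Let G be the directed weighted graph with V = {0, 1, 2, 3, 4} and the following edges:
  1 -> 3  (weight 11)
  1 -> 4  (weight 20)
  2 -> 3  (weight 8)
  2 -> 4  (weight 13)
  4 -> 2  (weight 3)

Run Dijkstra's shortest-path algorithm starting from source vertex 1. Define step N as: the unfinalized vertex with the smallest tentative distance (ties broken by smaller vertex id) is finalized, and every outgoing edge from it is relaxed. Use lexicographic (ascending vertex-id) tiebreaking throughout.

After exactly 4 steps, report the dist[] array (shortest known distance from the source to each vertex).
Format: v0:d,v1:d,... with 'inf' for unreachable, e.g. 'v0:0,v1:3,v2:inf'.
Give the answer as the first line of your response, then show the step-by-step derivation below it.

v0:inf,v1:0,v2:23,v3:11,v4:20

step 1: dist = v0:inf,v1:0,v2:inf,v3:11,v4:20
step 2: dist = v0:inf,v1:0,v2:inf,v3:11,v4:20
step 3: dist = v0:inf,v1:0,v2:23,v3:11,v4:20
step 4: dist = v0:inf,v1:0,v2:23,v3:11,v4:20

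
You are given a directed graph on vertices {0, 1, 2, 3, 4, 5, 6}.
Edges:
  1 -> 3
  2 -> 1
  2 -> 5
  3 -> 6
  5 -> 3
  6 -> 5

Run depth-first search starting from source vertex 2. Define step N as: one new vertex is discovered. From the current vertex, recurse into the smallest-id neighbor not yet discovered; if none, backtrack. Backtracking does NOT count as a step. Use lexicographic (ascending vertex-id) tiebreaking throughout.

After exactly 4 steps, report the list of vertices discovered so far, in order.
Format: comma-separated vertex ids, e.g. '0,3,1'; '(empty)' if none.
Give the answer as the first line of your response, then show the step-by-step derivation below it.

2,1,3,6

step 1: discover 2; path=2; order=2
step 2: discover 1; path=2>1; order=2,1
step 3: discover 3; path=2>1>3; order=2,1,3
step 4: discover 6; path=2>1>3>6; order=2,1,3,6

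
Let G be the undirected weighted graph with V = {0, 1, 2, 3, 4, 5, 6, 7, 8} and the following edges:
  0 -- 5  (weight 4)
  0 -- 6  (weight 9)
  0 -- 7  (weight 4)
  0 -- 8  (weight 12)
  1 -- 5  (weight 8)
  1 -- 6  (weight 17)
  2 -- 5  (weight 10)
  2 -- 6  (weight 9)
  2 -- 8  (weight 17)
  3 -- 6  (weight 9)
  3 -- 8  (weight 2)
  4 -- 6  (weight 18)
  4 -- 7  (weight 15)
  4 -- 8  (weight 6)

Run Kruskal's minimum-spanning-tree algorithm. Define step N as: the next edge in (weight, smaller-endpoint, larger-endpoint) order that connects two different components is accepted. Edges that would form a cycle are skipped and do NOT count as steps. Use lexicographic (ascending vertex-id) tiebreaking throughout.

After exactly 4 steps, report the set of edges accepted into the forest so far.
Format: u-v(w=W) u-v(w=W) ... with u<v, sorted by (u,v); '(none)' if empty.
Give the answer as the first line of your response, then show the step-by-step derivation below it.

0-5(w=4) 0-7(w=4) 3-8(w=2) 4-8(w=6)

step 1: add edge 3-8 (w=2); MST = {3-8(w=2)}
step 2: add edge 0-5 (w=4); MST = {0-5(w=4) 3-8(w=2)}
step 3: add edge 0-7 (w=4); MST = {0-5(w=4) 0-7(w=4) 3-8(w=2)}
step 4: add edge 4-8 (w=6); MST = {0-5(w=4) 0-7(w=4) 3-8(w=2) 4-8(w=6)}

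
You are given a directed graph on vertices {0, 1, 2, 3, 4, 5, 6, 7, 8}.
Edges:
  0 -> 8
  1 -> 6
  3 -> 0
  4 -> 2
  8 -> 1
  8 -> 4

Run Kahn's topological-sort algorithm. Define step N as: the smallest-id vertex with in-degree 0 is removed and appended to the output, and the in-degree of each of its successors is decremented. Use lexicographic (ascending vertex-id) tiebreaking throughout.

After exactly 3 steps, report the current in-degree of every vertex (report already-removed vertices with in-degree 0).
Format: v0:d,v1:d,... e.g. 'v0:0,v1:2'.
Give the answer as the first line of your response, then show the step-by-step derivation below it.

v0:0,v1:1,v2:1,v3:0,v4:1,v5:0,v6:1,v7:0,v8:0

step 1: output 3; order=[3]; indeg=(0,1,1,0,1,0,1,0,1)
step 2: output 0; order=[3,0]; indeg=(0,1,1,0,1,0,1,0,0)
step 3: output 5; order=[3,0,5]; indeg=(0,1,1,0,1,0,1,0,0)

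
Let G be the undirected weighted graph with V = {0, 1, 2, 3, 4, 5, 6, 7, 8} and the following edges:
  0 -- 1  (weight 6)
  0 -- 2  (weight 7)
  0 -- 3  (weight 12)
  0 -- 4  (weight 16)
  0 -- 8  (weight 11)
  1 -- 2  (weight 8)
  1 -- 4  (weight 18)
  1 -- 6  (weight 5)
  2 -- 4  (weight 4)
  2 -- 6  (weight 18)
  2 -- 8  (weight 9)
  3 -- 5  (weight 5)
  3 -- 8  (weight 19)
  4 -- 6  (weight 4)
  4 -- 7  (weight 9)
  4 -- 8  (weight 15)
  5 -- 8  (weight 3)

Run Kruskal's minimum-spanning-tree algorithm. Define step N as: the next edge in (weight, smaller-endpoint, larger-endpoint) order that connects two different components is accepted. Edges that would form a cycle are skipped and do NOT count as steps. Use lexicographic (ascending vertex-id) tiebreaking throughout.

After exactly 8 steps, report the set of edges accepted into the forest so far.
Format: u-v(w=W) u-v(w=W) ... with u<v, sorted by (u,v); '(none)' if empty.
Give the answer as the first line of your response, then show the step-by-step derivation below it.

0-1(w=6) 1-6(w=5) 2-4(w=4) 2-8(w=9) 3-5(w=5) 4-6(w=4) 4-7(w=9) 5-8(w=3)

step 1: add edge 5-8 (w=3); MST = {5-8(w=3)}
step 2: add edge 2-4 (w=4); MST = {2-4(w=4) 5-8(w=3)}
step 3: add edge 4-6 (w=4); MST = {2-4(w=4) 4-6(w=4) 5-8(w=3)}
step 4: add edge 1-6 (w=5); MST = {1-6(w=5) 2-4(w=4) 4-6(w=4) 5-8(w=3)}
step 5: add edge 3-5 (w=5); MST = {1-6(w=5) 2-4(w=4) 3-5(w=5) 4-6(w=4) 5-8(w=3)}
step 6: add edge 0-1 (w=6); MST = {0-1(w=6) 1-6(w=5) 2-4(w=4) 3-5(w=5) 4-6(w=4) 5-8(w=3)}
step 7: add edge 2-8 (w=9); MST = {0-1(w=6) 1-6(w=5) 2-4(w=4) 2-8(w=9) 3-5(w=5) 4-6(w=4) 5-8(w=3)}
step 8: add edge 4-7 (w=9); MST = {0-1(w=6) 1-6(w=5) 2-4(w=4) 2-8(w=9) 3-5(w=5) 4-6(w=4) 4-7(w=9) 5-8(w=3)}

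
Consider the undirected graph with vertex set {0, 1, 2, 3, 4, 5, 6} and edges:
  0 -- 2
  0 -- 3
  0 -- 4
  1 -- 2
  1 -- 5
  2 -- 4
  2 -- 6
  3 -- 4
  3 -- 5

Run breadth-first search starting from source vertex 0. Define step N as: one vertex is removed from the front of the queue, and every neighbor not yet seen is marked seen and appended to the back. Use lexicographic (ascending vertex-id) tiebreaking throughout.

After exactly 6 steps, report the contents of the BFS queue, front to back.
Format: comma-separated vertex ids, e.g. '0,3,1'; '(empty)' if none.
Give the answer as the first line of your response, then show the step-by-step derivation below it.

5

step 1: dequeue 0; queue=[2,3,4]; order=0
step 2: dequeue 2; queue=[3,4,1,6]; order=0,2
step 3: dequeue 3; queue=[4,1,6,5]; order=0,2,3
step 4: dequeue 4; queue=[1,6,5]; order=0,2,3,4
step 5: dequeue 1; queue=[6,5]; order=0,2,3,4,1
step 6: dequeue 6; queue=[5]; order=0,2,3,4,1,6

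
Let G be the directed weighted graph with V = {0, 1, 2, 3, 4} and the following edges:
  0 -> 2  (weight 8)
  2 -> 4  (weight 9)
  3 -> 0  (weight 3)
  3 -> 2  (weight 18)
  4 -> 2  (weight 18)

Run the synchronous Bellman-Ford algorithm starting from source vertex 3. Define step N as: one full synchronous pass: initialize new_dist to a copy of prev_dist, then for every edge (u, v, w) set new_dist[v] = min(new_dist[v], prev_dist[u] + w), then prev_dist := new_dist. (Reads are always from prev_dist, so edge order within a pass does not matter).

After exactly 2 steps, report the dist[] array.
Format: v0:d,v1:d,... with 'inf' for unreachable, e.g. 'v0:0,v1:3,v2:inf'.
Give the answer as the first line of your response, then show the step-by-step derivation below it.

v0:3,v1:inf,v2:11,v3:0,v4:27

step 1: dist = v0:3,v1:inf,v2:18,v3:0,v4:inf
step 2: dist = v0:3,v1:inf,v2:11,v3:0,v4:27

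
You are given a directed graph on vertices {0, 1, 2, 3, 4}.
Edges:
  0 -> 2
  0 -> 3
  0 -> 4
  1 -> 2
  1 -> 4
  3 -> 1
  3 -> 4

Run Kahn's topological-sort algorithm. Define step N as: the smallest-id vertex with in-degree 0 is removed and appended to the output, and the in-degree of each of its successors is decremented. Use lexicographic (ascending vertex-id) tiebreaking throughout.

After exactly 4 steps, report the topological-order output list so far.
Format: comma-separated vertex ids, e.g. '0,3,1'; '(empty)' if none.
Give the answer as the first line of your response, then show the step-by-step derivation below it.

0,3,1,2

step 1: output 0; order=[0]; indeg=(0,1,1,0,2)
step 2: output 3; order=[0,3]; indeg=(0,0,1,0,1)
step 3: output 1; order=[0,3,1]; indeg=(0,0,0,0,0)
step 4: output 2; order=[0,3,1,2]; indeg=(0,0,0,0,0)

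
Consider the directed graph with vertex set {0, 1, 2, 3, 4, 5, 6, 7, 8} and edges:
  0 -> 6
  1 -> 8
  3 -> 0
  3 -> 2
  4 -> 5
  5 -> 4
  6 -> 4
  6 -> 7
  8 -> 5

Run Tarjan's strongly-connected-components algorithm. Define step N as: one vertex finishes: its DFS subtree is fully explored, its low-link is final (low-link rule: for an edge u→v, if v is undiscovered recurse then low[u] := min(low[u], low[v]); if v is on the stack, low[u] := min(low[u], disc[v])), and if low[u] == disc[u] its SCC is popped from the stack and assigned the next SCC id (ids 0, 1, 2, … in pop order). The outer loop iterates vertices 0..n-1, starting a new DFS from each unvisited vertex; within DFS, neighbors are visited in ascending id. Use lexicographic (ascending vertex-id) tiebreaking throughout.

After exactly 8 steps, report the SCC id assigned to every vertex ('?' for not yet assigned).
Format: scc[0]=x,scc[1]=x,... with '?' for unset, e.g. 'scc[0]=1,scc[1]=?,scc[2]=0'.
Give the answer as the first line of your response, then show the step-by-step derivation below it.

scc[0]=3,scc[1]=5,scc[2]=6,scc[3]=?,scc[4]=0,scc[5]=0,scc[6]=2,scc[7]=1,scc[8]=4

step 1: low=(low[0]=0,low[1]=?,low[2]=?,low[3]=?,low[4]=2,low[5]=2,low[6]=1,low[7]=?,low[8]=?); scc=(scc[0]=?,scc[1]=?,scc[2]=?,scc[3]=?,scc[4]=?,scc[5]=?,scc[6]=?,scc[7]=?,scc[8]=?)
step 2: low=(low[0]=0,low[1]=?,low[2]=?,low[3]=?,low[4]=2,low[5]=2,low[6]=1,low[7]=?,low[8]=?); scc=(scc[0]=?,scc[1]=?,scc[2]=?,scc[3]=?,scc[4]=0,scc[5]=0,scc[6]=?,scc[7]=?,scc[8]=?)
step 3: low=(low[0]=0,low[1]=?,low[2]=?,low[3]=?,low[4]=2,low[5]=2,low[6]=1,low[7]=4,low[8]=?); scc=(scc[0]=?,scc[1]=?,scc[2]=?,scc[3]=?,scc[4]=0,scc[5]=0,scc[6]=?,scc[7]=1,scc[8]=?)
step 4: low=(low[0]=0,low[1]=?,low[2]=?,low[3]=?,low[4]=2,low[5]=2,low[6]=1,low[7]=4,low[8]=?); scc=(scc[0]=?,scc[1]=?,scc[2]=?,scc[3]=?,scc[4]=0,scc[5]=0,scc[6]=2,scc[7]=1,scc[8]=?)
step 5: low=(low[0]=0,low[1]=?,low[2]=?,low[3]=?,low[4]=2,low[5]=2,low[6]=1,low[7]=4,low[8]=?); scc=(scc[0]=3,scc[1]=?,scc[2]=?,scc[3]=?,scc[4]=0,scc[5]=0,scc[6]=2,scc[7]=1,scc[8]=?)
step 6: low=(low[0]=0,low[1]=5,low[2]=?,low[3]=?,low[4]=2,low[5]=2,low[6]=1,low[7]=4,low[8]=6); scc=(scc[0]=3,scc[1]=?,scc[2]=?,scc[3]=?,scc[4]=0,scc[5]=0,scc[6]=2,scc[7]=1,scc[8]=4)
step 7: low=(low[0]=0,low[1]=5,low[2]=?,low[3]=?,low[4]=2,low[5]=2,low[6]=1,low[7]=4,low[8]=6); scc=(scc[0]=3,scc[1]=5,scc[2]=?,scc[3]=?,scc[4]=0,scc[5]=0,scc[6]=2,scc[7]=1,scc[8]=4)
step 8: low=(low[0]=0,low[1]=5,low[2]=7,low[3]=?,low[4]=2,low[5]=2,low[6]=1,low[7]=4,low[8]=6); scc=(scc[0]=3,scc[1]=5,scc[2]=6,scc[3]=?,scc[4]=0,scc[5]=0,scc[6]=2,scc[7]=1,scc[8]=4)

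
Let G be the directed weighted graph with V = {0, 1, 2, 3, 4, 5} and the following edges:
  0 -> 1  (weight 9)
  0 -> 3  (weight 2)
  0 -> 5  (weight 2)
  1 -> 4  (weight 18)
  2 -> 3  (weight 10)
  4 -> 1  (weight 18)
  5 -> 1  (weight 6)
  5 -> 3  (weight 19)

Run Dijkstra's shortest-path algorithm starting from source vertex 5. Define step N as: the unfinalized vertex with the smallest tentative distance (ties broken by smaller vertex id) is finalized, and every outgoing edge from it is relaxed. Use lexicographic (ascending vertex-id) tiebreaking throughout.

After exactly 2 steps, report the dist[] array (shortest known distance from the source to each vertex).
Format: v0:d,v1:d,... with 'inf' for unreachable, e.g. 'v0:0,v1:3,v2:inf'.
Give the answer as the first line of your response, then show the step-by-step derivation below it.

v0:inf,v1:6,v2:inf,v3:19,v4:24,v5:0

step 1: dist = v0:inf,v1:6,v2:inf,v3:19,v4:inf,v5:0
step 2: dist = v0:inf,v1:6,v2:inf,v3:19,v4:24,v5:0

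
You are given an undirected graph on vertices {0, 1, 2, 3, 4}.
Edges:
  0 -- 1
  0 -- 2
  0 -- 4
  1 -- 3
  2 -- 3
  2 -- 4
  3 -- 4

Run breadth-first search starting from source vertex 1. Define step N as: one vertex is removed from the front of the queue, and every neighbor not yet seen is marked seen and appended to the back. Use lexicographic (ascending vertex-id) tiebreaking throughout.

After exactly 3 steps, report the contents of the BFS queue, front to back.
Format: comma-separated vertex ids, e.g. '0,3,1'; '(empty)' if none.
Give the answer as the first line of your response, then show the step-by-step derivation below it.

2,4

step 1: dequeue 1; queue=[0,3]; order=1
step 2: dequeue 0; queue=[3,2,4]; order=1,0
step 3: dequeue 3; queue=[2,4]; order=1,0,3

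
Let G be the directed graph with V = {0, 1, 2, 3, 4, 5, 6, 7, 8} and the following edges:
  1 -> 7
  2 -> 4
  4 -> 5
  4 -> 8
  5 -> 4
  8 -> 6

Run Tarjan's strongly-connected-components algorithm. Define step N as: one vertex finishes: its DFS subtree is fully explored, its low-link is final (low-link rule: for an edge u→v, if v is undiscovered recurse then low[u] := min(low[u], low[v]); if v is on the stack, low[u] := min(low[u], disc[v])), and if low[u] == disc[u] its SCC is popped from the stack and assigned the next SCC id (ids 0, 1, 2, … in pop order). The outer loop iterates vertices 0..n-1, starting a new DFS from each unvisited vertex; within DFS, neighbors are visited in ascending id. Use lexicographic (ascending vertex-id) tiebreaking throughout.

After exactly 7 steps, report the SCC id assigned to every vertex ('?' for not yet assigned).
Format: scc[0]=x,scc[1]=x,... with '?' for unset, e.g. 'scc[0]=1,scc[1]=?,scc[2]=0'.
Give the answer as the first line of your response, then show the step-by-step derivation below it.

scc[0]=0,scc[1]=2,scc[2]=?,scc[3]=?,scc[4]=5,scc[5]=5,scc[6]=3,scc[7]=1,scc[8]=4

step 1: low=(low[0]=0,low[1]=?,low[2]=?,low[3]=?,low[4]=?,low[5]=?,low[6]=?,low[7]=?,low[8]=?); scc=(scc[0]=0,scc[1]=?,scc[2]=?,scc[3]=?,scc[4]=?,scc[5]=?,scc[6]=?,scc[7]=?,scc[8]=?)
step 2: low=(low[0]=0,low[1]=1,low[2]=?,low[3]=?,low[4]=?,low[5]=?,low[6]=?,low[7]=2,low[8]=?); scc=(scc[0]=0,scc[1]=?,scc[2]=?,scc[3]=?,scc[4]=?,scc[5]=?,scc[6]=?,scc[7]=1,scc[8]=?)
step 3: low=(low[0]=0,low[1]=1,low[2]=?,low[3]=?,low[4]=?,low[5]=?,low[6]=?,low[7]=2,low[8]=?); scc=(scc[0]=0,scc[1]=2,scc[2]=?,scc[3]=?,scc[4]=?,scc[5]=?,scc[6]=?,scc[7]=1,scc[8]=?)
step 4: low=(low[0]=0,low[1]=1,low[2]=3,low[3]=?,low[4]=4,low[5]=4,low[6]=?,low[7]=2,low[8]=?); scc=(scc[0]=0,scc[1]=2,scc[2]=?,scc[3]=?,scc[4]=?,scc[5]=?,scc[6]=?,scc[7]=1,scc[8]=?)
step 5: low=(low[0]=0,low[1]=1,low[2]=3,low[3]=?,low[4]=4,low[5]=4,low[6]=7,low[7]=2,low[8]=6); scc=(scc[0]=0,scc[1]=2,scc[2]=?,scc[3]=?,scc[4]=?,scc[5]=?,scc[6]=3,scc[7]=1,scc[8]=?)
step 6: low=(low[0]=0,low[1]=1,low[2]=3,low[3]=?,low[4]=4,low[5]=4,low[6]=7,low[7]=2,low[8]=6); scc=(scc[0]=0,scc[1]=2,scc[2]=?,scc[3]=?,scc[4]=?,scc[5]=?,scc[6]=3,scc[7]=1,scc[8]=4)
step 7: low=(low[0]=0,low[1]=1,low[2]=3,low[3]=?,low[4]=4,low[5]=4,low[6]=7,low[7]=2,low[8]=6); scc=(scc[0]=0,scc[1]=2,scc[2]=?,scc[3]=?,scc[4]=5,scc[5]=5,scc[6]=3,scc[7]=1,scc[8]=4)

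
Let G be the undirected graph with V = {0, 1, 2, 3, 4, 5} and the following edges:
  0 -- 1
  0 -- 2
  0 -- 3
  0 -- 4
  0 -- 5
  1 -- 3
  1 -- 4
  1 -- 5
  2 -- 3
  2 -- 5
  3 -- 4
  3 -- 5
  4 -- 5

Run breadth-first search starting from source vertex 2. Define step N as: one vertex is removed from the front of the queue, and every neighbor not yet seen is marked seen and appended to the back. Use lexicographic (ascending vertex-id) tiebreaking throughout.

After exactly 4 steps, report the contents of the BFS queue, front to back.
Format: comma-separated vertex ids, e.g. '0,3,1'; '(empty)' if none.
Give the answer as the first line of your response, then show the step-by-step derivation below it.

1,4

step 1: dequeue 2; queue=[0,3,5]; order=2
step 2: dequeue 0; queue=[3,5,1,4]; order=2,0
step 3: dequeue 3; queue=[5,1,4]; order=2,0,3
step 4: dequeue 5; queue=[1,4]; order=2,0,3,5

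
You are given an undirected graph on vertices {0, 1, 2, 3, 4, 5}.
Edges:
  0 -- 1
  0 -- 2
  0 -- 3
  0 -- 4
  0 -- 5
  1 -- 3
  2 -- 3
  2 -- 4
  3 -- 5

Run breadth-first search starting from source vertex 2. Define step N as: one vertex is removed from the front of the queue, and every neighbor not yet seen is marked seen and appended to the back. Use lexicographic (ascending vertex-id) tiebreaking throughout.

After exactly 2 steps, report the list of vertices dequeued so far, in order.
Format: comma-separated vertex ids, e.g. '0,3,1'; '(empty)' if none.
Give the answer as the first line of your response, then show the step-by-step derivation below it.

2,0

step 1: dequeue 2; queue=[0,3,4]; order=2
step 2: dequeue 0; queue=[3,4,1,5]; order=2,0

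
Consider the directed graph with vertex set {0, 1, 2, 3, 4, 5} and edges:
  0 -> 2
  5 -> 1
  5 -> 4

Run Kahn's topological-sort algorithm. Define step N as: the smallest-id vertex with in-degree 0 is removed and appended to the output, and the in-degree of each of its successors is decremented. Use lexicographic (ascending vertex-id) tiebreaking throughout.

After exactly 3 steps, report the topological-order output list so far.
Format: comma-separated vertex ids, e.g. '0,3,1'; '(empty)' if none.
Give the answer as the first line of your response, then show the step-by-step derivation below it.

0,2,3

step 1: output 0; order=[0]; indeg=(0,1,0,0,1,0)
step 2: output 2; order=[0,2]; indeg=(0,1,0,0,1,0)
step 3: output 3; order=[0,2,3]; indeg=(0,1,0,0,1,0)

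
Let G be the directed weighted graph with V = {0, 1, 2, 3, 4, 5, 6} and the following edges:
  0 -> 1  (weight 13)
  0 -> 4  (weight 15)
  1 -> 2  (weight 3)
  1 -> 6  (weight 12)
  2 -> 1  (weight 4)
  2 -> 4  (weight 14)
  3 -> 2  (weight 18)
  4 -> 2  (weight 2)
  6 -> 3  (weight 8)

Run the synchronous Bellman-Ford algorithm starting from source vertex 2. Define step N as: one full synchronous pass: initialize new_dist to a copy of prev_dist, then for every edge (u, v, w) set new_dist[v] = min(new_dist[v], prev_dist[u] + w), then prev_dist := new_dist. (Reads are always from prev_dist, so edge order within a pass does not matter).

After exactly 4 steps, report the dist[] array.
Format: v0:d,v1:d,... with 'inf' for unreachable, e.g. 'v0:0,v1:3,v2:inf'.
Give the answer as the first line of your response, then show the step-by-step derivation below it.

v0:inf,v1:4,v2:0,v3:24,v4:14,v5:inf,v6:16

step 1: dist = v0:inf,v1:4,v2:0,v3:inf,v4:14,v5:inf,v6:inf
step 2: dist = v0:inf,v1:4,v2:0,v3:inf,v4:14,v5:inf,v6:16
step 3: dist = v0:inf,v1:4,v2:0,v3:24,v4:14,v5:inf,v6:16
step 4: dist = v0:inf,v1:4,v2:0,v3:24,v4:14,v5:inf,v6:16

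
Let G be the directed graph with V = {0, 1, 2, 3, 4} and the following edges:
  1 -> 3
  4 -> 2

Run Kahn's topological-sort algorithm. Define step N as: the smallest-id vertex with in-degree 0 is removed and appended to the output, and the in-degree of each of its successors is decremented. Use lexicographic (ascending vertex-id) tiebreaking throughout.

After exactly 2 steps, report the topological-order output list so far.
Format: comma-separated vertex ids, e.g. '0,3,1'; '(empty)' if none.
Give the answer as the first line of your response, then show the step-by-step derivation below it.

0,1

step 1: output 0; order=[0]; indeg=(0,0,1,1,0)
step 2: output 1; order=[0,1]; indeg=(0,0,1,0,0)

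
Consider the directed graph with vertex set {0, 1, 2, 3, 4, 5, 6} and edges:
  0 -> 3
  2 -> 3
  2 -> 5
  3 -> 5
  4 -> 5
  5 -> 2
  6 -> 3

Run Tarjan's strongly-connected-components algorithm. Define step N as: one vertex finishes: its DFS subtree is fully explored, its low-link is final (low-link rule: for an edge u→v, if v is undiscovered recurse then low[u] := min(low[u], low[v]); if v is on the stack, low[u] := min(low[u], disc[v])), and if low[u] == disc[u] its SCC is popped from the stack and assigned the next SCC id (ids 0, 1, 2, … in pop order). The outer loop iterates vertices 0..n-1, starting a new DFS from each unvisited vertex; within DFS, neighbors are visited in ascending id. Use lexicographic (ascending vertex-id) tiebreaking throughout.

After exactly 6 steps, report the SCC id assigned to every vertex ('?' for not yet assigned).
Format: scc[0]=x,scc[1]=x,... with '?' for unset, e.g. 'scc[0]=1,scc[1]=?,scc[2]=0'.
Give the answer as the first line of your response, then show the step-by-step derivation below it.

scc[0]=1,scc[1]=2,scc[2]=0,scc[3]=0,scc[4]=3,scc[5]=0,scc[6]=?

step 1: low=(low[0]=0,low[1]=?,low[2]=1,low[3]=1,low[4]=?,low[5]=2,low[6]=?); scc=(scc[0]=?,scc[1]=?,scc[2]=?,scc[3]=?,scc[4]=?,scc[5]=?,scc[6]=?)
step 2: low=(low[0]=0,low[1]=?,low[2]=1,low[3]=1,low[4]=?,low[5]=1,low[6]=?); scc=(scc[0]=?,scc[1]=?,scc[2]=?,scc[3]=?,scc[4]=?,scc[5]=?,scc[6]=?)
step 3: low=(low[0]=0,low[1]=?,low[2]=1,low[3]=1,low[4]=?,low[5]=1,low[6]=?); scc=(scc[0]=?,scc[1]=?,scc[2]=0,scc[3]=0,scc[4]=?,scc[5]=0,scc[6]=?)
step 4: low=(low[0]=0,low[1]=?,low[2]=1,low[3]=1,low[4]=?,low[5]=1,low[6]=?); scc=(scc[0]=1,scc[1]=?,scc[2]=0,scc[3]=0,scc[4]=?,scc[5]=0,scc[6]=?)
step 5: low=(low[0]=0,low[1]=4,low[2]=1,low[3]=1,low[4]=?,low[5]=1,low[6]=?); scc=(scc[0]=1,scc[1]=2,scc[2]=0,scc[3]=0,scc[4]=?,scc[5]=0,scc[6]=?)
step 6: low=(low[0]=0,low[1]=4,low[2]=1,low[3]=1,low[4]=5,low[5]=1,low[6]=?); scc=(scc[0]=1,scc[1]=2,scc[2]=0,scc[3]=0,scc[4]=3,scc[5]=0,scc[6]=?)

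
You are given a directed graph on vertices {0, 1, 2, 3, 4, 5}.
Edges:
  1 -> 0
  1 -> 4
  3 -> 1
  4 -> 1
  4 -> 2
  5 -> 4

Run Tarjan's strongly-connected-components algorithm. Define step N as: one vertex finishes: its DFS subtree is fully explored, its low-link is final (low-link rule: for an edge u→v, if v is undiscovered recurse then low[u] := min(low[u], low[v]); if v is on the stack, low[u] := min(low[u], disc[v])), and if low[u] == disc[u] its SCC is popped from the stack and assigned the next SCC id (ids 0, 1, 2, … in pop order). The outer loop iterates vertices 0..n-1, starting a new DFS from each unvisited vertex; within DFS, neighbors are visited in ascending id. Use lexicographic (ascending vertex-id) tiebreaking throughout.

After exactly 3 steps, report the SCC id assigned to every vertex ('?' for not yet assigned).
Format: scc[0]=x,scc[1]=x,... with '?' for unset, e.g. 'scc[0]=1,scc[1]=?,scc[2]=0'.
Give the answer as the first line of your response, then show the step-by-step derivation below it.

scc[0]=0,scc[1]=?,scc[2]=1,scc[3]=?,scc[4]=?,scc[5]=?

step 1: low=(low[0]=0,low[1]=?,low[2]=?,low[3]=?,low[4]=?,low[5]=?); scc=(scc[0]=0,scc[1]=?,scc[2]=?,scc[3]=?,scc[4]=?,scc[5]=?)
step 2: low=(low[0]=0,low[1]=1,low[2]=3,low[3]=?,low[4]=1,low[5]=?); scc=(scc[0]=0,scc[1]=?,scc[2]=1,scc[3]=?,scc[4]=?,scc[5]=?)
step 3: low=(low[0]=0,low[1]=1,low[2]=3,low[3]=?,low[4]=1,low[5]=?); scc=(scc[0]=0,scc[1]=?,scc[2]=1,scc[3]=?,scc[4]=?,scc[5]=?)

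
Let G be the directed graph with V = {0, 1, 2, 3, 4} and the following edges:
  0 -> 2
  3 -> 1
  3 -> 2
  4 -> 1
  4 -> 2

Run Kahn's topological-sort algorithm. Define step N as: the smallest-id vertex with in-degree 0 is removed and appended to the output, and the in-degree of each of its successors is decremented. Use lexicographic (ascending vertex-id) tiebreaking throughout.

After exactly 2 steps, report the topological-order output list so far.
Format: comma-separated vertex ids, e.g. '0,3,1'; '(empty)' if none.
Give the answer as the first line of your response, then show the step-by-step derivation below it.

0,3

step 1: output 0; order=[0]; indeg=(0,2,2,0,0)
step 2: output 3; order=[0,3]; indeg=(0,1,1,0,0)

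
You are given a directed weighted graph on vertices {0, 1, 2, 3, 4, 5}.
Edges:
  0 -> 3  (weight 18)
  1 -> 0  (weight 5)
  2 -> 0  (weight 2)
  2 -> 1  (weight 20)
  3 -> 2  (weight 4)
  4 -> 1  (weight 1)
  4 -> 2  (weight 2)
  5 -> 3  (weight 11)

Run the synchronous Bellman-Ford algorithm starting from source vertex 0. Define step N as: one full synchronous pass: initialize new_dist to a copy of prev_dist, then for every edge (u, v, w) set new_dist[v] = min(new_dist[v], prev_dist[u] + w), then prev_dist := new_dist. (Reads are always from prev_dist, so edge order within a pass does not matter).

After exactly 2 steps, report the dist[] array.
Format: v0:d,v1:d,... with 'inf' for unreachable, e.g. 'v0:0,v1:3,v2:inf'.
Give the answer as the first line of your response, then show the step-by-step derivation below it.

v0:0,v1:inf,v2:22,v3:18,v4:inf,v5:inf

step 1: dist = v0:0,v1:inf,v2:inf,v3:18,v4:inf,v5:inf
step 2: dist = v0:0,v1:inf,v2:22,v3:18,v4:inf,v5:inf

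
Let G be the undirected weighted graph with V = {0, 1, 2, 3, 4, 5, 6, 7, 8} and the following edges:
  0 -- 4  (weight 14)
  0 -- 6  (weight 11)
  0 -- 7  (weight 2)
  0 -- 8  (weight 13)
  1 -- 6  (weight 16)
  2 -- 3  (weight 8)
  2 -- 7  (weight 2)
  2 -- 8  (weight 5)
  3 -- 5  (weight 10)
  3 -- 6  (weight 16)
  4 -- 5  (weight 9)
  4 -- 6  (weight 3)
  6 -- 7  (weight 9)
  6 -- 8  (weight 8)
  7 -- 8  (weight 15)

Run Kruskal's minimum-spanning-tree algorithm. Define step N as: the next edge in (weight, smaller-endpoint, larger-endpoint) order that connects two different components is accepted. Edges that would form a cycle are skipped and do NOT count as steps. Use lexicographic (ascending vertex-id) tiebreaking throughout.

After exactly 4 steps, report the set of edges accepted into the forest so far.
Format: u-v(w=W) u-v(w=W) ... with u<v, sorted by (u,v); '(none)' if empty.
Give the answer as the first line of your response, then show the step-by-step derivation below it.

0-7(w=2) 2-7(w=2) 2-8(w=5) 4-6(w=3)

step 1: add edge 0-7 (w=2); MST = {0-7(w=2)}
step 2: add edge 2-7 (w=2); MST = {0-7(w=2) 2-7(w=2)}
step 3: add edge 4-6 (w=3); MST = {0-7(w=2) 2-7(w=2) 4-6(w=3)}
step 4: add edge 2-8 (w=5); MST = {0-7(w=2) 2-7(w=2) 2-8(w=5) 4-6(w=3)}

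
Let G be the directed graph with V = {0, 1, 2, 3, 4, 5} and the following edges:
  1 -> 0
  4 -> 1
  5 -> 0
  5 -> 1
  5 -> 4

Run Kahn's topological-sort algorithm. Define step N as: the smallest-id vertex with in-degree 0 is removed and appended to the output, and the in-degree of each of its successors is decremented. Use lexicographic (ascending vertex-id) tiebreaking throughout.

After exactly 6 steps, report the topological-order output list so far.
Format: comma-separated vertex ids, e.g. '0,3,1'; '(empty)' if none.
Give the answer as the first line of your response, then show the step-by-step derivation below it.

2,3,5,4,1,0

step 1: output 2; order=[2]; indeg=(2,2,0,0,1,0)
step 2: output 3; order=[2,3]; indeg=(2,2,0,0,1,0)
step 3: output 5; order=[2,3,5]; indeg=(1,1,0,0,0,0)
step 4: output 4; order=[2,3,5,4]; indeg=(1,0,0,0,0,0)
step 5: output 1; order=[2,3,5,4,1]; indeg=(0,0,0,0,0,0)
step 6: output 0; order=[2,3,5,4,1,0]; indeg=(0,0,0,0,0,0)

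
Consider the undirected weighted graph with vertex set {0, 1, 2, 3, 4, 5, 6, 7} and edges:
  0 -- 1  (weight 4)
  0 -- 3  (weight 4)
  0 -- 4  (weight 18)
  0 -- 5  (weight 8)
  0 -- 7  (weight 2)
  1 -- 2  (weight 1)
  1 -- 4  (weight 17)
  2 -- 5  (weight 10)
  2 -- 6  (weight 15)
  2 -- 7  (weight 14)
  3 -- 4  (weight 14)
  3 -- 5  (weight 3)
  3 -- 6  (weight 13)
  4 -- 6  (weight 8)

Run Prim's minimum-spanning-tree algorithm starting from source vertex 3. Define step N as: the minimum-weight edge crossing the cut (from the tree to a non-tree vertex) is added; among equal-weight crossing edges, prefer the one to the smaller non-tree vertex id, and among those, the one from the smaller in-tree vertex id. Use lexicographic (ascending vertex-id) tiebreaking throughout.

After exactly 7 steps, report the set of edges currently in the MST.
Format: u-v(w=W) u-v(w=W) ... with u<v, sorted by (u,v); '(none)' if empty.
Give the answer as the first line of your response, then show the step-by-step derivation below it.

0-1(w=4) 0-3(w=4) 0-7(w=2) 1-2(w=1) 3-5(w=3) 3-6(w=13) 4-6(w=8)

step 1: add edge 3-5 (w=3); MST = {3-5(w=3)}
step 2: add edge 0-3 (w=4); MST = {0-3(w=4) 3-5(w=3)}
step 3: add edge 0-7 (w=2); MST = {0-3(w=4) 0-7(w=2) 3-5(w=3)}
step 4: add edge 0-1 (w=4); MST = {0-1(w=4) 0-3(w=4) 0-7(w=2) 3-5(w=3)}
step 5: add edge 1-2 (w=1); MST = {0-1(w=4) 0-3(w=4) 0-7(w=2) 1-2(w=1) 3-5(w=3)}
step 6: add edge 3-6 (w=13); MST = {0-1(w=4) 0-3(w=4) 0-7(w=2) 1-2(w=1) 3-5(w=3) 3-6(w=13)}
step 7: add edge 4-6 (w=8); MST = {0-1(w=4) 0-3(w=4) 0-7(w=2) 1-2(w=1) 3-5(w=3) 3-6(w=13) 4-6(w=8)}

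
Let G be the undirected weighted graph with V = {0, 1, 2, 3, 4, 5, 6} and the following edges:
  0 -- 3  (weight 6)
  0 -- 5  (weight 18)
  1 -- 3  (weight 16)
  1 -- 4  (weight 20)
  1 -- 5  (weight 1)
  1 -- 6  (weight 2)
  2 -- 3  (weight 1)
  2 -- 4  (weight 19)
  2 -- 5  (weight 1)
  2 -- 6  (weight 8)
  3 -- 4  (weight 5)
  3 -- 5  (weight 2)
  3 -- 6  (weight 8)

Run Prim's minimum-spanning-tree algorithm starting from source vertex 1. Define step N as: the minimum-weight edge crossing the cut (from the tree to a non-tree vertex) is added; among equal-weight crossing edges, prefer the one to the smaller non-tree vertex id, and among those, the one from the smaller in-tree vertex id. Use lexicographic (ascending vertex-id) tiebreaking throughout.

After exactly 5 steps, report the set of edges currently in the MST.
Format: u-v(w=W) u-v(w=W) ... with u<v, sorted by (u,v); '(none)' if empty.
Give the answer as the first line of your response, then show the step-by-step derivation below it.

1-5(w=1) 1-6(w=2) 2-3(w=1) 2-5(w=1) 3-4(w=5)

step 1: add edge 1-5 (w=1); MST = {1-5(w=1)}
step 2: add edge 2-5 (w=1); MST = {1-5(w=1) 2-5(w=1)}
step 3: add edge 2-3 (w=1); MST = {1-5(w=1) 2-3(w=1) 2-5(w=1)}
step 4: add edge 1-6 (w=2); MST = {1-5(w=1) 1-6(w=2) 2-3(w=1) 2-5(w=1)}
step 5: add edge 3-4 (w=5); MST = {1-5(w=1) 1-6(w=2) 2-3(w=1) 2-5(w=1) 3-4(w=5)}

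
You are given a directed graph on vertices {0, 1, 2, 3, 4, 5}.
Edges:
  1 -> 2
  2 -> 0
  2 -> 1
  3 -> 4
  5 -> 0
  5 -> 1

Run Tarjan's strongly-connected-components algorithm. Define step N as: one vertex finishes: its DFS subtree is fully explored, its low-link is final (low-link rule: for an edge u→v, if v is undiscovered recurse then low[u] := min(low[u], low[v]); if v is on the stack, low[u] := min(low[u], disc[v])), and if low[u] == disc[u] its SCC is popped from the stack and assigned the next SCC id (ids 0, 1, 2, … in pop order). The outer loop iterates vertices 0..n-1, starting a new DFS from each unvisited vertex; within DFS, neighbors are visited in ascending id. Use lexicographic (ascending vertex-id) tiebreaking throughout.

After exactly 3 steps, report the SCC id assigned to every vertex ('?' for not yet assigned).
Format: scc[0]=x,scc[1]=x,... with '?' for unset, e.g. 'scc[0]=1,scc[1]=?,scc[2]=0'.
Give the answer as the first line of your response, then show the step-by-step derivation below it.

scc[0]=0,scc[1]=1,scc[2]=1,scc[3]=?,scc[4]=?,scc[5]=?

step 1: low=(low[0]=0,low[1]=?,low[2]=?,low[3]=?,low[4]=?,low[5]=?); scc=(scc[0]=0,scc[1]=?,scc[2]=?,scc[3]=?,scc[4]=?,scc[5]=?)
step 2: low=(low[0]=0,low[1]=1,low[2]=1,low[3]=?,low[4]=?,low[5]=?); scc=(scc[0]=0,scc[1]=?,scc[2]=?,scc[3]=?,scc[4]=?,scc[5]=?)
step 3: low=(low[0]=0,low[1]=1,low[2]=1,low[3]=?,low[4]=?,low[5]=?); scc=(scc[0]=0,scc[1]=1,scc[2]=1,scc[3]=?,scc[4]=?,scc[5]=?)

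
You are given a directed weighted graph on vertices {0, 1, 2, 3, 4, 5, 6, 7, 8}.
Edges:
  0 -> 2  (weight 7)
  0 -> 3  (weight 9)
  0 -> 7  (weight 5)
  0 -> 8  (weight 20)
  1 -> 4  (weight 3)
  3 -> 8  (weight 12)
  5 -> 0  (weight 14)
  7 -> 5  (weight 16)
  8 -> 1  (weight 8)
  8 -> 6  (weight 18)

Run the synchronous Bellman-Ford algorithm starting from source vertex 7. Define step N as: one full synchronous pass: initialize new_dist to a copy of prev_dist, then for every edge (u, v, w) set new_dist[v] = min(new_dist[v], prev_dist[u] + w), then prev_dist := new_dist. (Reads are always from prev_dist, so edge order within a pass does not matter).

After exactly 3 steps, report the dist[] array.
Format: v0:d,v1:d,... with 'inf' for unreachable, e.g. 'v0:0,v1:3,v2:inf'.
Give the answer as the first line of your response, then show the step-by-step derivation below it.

v0:30,v1:inf,v2:37,v3:39,v4:inf,v5:16,v6:inf,v7:0,v8:50

step 1: dist = v0:inf,v1:inf,v2:inf,v3:inf,v4:inf,v5:16,v6:inf,v7:0,v8:inf
step 2: dist = v0:30,v1:inf,v2:inf,v3:inf,v4:inf,v5:16,v6:inf,v7:0,v8:inf
step 3: dist = v0:30,v1:inf,v2:37,v3:39,v4:inf,v5:16,v6:inf,v7:0,v8:50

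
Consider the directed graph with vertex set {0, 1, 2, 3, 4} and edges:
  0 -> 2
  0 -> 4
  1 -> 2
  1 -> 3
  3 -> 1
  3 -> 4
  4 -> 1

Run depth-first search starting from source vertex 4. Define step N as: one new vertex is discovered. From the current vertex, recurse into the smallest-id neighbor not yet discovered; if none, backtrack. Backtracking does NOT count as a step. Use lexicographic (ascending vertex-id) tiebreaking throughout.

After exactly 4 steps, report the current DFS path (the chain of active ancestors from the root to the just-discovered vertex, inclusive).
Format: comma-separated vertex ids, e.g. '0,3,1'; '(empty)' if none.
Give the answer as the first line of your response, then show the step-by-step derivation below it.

4,1,3

step 1: discover 4; path=4; order=4
step 2: discover 1; path=4>1; order=4,1
step 3: discover 2; path=4>1>2; order=4,1,2
step 4: discover 3; path=4>1>3; order=4,1,2,3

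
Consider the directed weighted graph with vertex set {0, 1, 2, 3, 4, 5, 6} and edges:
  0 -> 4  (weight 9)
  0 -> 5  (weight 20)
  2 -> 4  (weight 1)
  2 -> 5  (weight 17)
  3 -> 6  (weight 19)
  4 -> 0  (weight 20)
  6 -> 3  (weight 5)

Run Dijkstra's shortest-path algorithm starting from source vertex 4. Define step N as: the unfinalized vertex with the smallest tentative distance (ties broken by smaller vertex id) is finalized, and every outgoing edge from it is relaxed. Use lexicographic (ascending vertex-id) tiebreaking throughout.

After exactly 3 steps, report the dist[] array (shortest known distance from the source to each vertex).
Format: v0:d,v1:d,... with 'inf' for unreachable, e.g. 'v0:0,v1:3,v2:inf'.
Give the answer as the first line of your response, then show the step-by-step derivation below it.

v0:20,v1:inf,v2:inf,v3:inf,v4:0,v5:40,v6:inf

step 1: dist = v0:20,v1:inf,v2:inf,v3:inf,v4:0,v5:inf,v6:inf
step 2: dist = v0:20,v1:inf,v2:inf,v3:inf,v4:0,v5:40,v6:inf
step 3: dist = v0:20,v1:inf,v2:inf,v3:inf,v4:0,v5:40,v6:inf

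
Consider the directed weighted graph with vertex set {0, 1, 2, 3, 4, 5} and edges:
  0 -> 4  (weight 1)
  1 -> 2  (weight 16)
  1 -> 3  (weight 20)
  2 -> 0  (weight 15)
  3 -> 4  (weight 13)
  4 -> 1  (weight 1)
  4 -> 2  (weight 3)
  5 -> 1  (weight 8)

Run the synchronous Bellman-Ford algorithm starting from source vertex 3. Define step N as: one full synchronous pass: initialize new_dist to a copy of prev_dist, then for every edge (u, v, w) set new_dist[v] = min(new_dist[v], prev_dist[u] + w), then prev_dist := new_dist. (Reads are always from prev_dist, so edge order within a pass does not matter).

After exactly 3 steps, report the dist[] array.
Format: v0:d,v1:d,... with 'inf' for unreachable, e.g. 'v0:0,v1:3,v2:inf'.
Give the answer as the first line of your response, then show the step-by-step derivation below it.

v0:31,v1:14,v2:16,v3:0,v4:13,v5:inf

step 1: dist = v0:inf,v1:inf,v2:inf,v3:0,v4:13,v5:inf
step 2: dist = v0:inf,v1:14,v2:16,v3:0,v4:13,v5:inf
step 3: dist = v0:31,v1:14,v2:16,v3:0,v4:13,v5:inf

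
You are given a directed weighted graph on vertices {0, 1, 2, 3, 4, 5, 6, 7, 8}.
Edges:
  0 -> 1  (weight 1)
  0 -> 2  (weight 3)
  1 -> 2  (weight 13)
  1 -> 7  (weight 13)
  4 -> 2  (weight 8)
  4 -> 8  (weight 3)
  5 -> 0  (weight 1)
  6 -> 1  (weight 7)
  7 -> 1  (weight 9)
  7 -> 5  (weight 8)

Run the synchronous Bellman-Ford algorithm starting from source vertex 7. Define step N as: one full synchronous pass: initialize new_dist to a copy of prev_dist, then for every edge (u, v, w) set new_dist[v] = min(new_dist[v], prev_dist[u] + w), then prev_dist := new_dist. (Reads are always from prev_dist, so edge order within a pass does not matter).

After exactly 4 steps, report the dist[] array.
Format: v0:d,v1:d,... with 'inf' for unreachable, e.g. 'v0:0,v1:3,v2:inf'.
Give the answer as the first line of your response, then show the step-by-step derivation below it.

v0:9,v1:9,v2:12,v3:inf,v4:inf,v5:8,v6:inf,v7:0,v8:inf

step 1: dist = v0:inf,v1:9,v2:inf,v3:inf,v4:inf,v5:8,v6:inf,v7:0,v8:inf
step 2: dist = v0:9,v1:9,v2:22,v3:inf,v4:inf,v5:8,v6:inf,v7:0,v8:inf
step 3: dist = v0:9,v1:9,v2:12,v3:inf,v4:inf,v5:8,v6:inf,v7:0,v8:inf
step 4: dist = v0:9,v1:9,v2:12,v3:inf,v4:inf,v5:8,v6:inf,v7:0,v8:inf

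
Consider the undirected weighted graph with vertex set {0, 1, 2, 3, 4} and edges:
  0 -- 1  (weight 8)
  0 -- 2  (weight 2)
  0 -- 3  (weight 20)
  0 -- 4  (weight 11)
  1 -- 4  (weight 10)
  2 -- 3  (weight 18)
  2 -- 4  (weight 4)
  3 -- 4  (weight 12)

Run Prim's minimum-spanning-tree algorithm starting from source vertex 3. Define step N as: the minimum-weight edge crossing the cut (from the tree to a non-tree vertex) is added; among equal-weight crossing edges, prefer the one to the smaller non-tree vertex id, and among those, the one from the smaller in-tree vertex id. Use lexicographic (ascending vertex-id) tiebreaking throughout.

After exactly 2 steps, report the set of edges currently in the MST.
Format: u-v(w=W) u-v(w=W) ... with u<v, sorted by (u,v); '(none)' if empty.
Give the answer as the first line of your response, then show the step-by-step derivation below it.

2-4(w=4) 3-4(w=12)

step 1: add edge 3-4 (w=12); MST = {3-4(w=12)}
step 2: add edge 2-4 (w=4); MST = {2-4(w=4) 3-4(w=12)}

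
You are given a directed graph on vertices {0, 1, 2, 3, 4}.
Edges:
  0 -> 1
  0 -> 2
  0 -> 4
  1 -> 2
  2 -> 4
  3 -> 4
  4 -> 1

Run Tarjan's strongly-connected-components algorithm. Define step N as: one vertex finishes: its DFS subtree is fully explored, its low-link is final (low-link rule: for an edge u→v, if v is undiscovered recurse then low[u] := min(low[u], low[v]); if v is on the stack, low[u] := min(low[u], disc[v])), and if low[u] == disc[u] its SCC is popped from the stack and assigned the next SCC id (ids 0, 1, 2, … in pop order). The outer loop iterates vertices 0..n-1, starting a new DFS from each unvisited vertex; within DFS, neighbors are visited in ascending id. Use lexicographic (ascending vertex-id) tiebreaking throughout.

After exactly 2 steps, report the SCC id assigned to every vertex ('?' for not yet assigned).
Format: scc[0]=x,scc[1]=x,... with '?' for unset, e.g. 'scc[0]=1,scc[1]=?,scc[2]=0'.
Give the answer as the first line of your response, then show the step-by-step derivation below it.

scc[0]=?,scc[1]=?,scc[2]=?,scc[3]=?,scc[4]=?

step 1: low=(low[0]=0,low[1]=1,low[2]=2,low[3]=?,low[4]=1); scc=(scc[0]=?,scc[1]=?,scc[2]=?,scc[3]=?,scc[4]=?)
step 2: low=(low[0]=0,low[1]=1,low[2]=1,low[3]=?,low[4]=1); scc=(scc[0]=?,scc[1]=?,scc[2]=?,scc[3]=?,scc[4]=?)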